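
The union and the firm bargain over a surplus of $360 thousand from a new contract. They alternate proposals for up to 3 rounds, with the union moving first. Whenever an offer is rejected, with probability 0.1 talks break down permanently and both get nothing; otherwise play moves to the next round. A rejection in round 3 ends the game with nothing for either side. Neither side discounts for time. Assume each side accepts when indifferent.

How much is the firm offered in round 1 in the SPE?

32.4

Round 3 (the union proposes): rejection yields 0 for the firm; the union offers 0 and keeps 360.
Round 2 (the firm proposes): rejecting gives the union an expected 0.9 × 360 = 324, so the firm offers 324, keeping 36.
Round 1 (the union proposes): rejecting gives the firm an expected 0.9 × 36 = 32.4, so the union offers 32.4, keeping 327.6.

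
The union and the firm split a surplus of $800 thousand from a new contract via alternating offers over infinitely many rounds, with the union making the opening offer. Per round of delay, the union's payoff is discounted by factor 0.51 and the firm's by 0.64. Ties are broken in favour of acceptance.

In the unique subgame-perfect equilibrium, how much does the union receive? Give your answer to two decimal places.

In a stationary SPE each proposer offers the other exactly their discounted continuation value.
If the union keeps x when proposing and the firm keeps y when proposing, then x = 800 − 0.64y and y = 800 − 0.51x.
Solving: x = 800(1 − 0.64) / (1 − 0.51·0.64) = 288 / 0.6736 ≈ 427.5534.
The firm gets 800 − 427.5534 ≈ 372.4466.

427.55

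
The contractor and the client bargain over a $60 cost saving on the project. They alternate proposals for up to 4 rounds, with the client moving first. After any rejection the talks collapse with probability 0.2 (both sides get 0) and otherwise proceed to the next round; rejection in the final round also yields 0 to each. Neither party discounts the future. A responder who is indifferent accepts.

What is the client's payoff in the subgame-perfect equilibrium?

19.68

By backward induction:
Round 4 (the contractor proposes): rejection yields 0 for the client; the contractor offers 0 and keeps 60.
Round 3 (the client proposes): rejecting gives the contractor an expected 0.8 × 60 = 48, so the client offers 48, keeping 12.
Round 2 (the contractor proposes): rejecting gives the client an expected 0.8 × 12 = 9.6. The contractor offers 9.6 and keeps 60 − 9.6 = 50.4.
Round 1 (the client proposes): rejecting gives the contractor an expected 0.8 × 50.4 = 40.32; the client offers that and keeps 19.68.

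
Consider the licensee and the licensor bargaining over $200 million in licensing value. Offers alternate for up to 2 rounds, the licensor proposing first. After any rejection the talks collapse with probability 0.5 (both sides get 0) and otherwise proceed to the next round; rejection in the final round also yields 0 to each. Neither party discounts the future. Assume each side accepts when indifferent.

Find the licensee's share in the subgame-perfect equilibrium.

By backward induction:
Round 2 (the licensee proposes): rejection yields 0 for the licensor; the licensee offers 0 and keeps 200.
Round 1 (the licensor proposes): rejecting gives the licensee an expected 0.5 × 200 = 100, so the licensor offers 100, keeping 100.

100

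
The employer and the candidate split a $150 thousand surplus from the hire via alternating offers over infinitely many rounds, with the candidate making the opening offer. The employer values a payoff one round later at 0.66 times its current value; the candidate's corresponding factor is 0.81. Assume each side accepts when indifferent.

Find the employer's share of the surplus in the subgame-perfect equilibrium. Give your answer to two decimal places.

40.42

In a stationary SPE each proposer offers the other exactly their discounted continuation value.
If the candidate keeps x when proposing and the employer keeps y when proposing, then x = 150 − 0.66y and y = 150 − 0.81x.
Solving: x = 150(1 − 0.66) / (1 − 0.81·0.66) = 51 / 0.4654 ≈ 109.5832.
The employer gets 150 − 109.5832 ≈ 40.4168.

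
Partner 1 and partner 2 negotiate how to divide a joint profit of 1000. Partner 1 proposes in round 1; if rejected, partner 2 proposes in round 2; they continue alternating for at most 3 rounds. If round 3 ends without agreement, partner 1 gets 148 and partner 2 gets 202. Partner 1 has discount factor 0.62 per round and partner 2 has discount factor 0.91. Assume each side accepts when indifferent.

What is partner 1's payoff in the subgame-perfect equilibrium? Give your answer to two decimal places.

540.23

Round 3 (partner 1 proposes): partner 2 gets 202 if talks fail, so partner 1 offers 202 and keeps 798.
Round 2 (partner 2 proposes): partner 1 can get 798 next round, worth 0.62 × 798 = 494.76 now; partner 2 offers that and keeps 505.24.
Round 1 (partner 1 proposes): partner 2 can get 505.24 next round, worth 0.91 × 505.24 = 459.7684 now; partner 1 offers that and keeps 540.2316.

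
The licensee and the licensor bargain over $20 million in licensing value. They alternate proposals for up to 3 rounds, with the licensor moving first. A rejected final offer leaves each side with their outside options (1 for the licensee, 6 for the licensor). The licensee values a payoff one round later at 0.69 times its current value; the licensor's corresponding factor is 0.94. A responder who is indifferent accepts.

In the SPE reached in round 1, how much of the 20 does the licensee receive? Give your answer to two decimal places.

Round 3 (the licensor proposes): the licensee gets 1 if talks fail, so the licensor offers 1 and keeps 19.
Round 2 (the licensee proposes): the licensor can get 19 next round, worth 0.94 × 19 = 17.86 now. The licensee offers 17.86 and keeps 20 − 17.86 = 2.14.
Round 1 (the licensor proposes): the licensee can get 2.14 next round, worth 0.69 × 2.14 = 1.4766 now, so the licensor offers 1.4766, keeping 18.5234.

1.48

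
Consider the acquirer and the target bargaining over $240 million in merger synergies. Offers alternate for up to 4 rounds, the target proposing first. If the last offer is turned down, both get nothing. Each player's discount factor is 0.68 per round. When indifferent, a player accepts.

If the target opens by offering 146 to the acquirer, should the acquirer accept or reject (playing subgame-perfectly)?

Accept

Work out the acquirer's continuation value if the offer is rejected.
Round 4 (the acquirer proposes): rejection yields 0 for the target; the acquirer offers 0 and keeps 240.
Round 3 (the target proposes): the acquirer can get 240 next round, worth 0.68 × 240 = 163.2 now. The target offers 163.2 and keeps 240 − 163.2 = 76.8.
Round 2 (the acquirer proposes): the target can get 76.8 next round, worth 0.68 × 76.8 = 52.224 now; the acquirer offers that and keeps 187.776.
So by rejecting in round 1, the acquirer gets 187.776 next round, worth 0.68 × 187.776 = 127.68768 now.
Offer 146 ≥ 127.68768, so the acquirer accepts.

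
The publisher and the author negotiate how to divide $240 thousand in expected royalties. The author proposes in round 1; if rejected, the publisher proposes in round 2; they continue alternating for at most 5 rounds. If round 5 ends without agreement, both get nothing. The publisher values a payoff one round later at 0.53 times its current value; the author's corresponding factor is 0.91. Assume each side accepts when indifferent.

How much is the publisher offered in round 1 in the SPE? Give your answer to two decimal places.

16.97

Round 5 (the author proposes): rejection yields 0 for the publisher; the author offers 0 and keeps 240.
Round 4 (the publisher proposes): the author can get 240 next round, worth 0.91 × 240 = 218.4 now; the publisher offers that and keeps 21.6.
Round 3 (the author proposes): the publisher can get 21.6 next round, worth 0.53 × 21.6 = 11.448 now, so the author offers 11.448, keeping 228.552.
Round 2 (the publisher proposes): the author can get 228.552 next round, worth 0.91 × 228.552 = 207.98232 now. The publisher offers 207.98232 and keeps 240 − 207.98232 = 32.01768.
Round 1 (the author proposes): the publisher can get 32.01768 next round, worth 0.53 × 32.01768 = 16.9693704 now. The author offers 16.9693704 and keeps 240 − 16.9693704 = 223.0306296.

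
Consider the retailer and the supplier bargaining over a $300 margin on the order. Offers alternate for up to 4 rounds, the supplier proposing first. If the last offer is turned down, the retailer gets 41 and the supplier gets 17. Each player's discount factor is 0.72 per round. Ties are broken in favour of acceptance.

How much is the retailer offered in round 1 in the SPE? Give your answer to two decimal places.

Round 4 (the retailer proposes): the supplier gets 17 if talks fail, so the retailer offers 17 and keeps 283.
Round 3 (the supplier proposes): the retailer can get 283 next round, worth 0.72 × 283 = 203.76 now. The supplier offers 203.76 and keeps 300 − 203.76 = 96.24.
Round 2 (the retailer proposes): the supplier can get 96.24 next round, worth 0.72 × 96.24 = 69.2928 now, so the retailer offers 69.2928, keeping 230.7072.
Round 1 (the supplier proposes): the retailer can get 230.7072 next round, worth 0.72 × 230.7072 = 166.109184 now; the supplier offers that and keeps 133.890816.

166.11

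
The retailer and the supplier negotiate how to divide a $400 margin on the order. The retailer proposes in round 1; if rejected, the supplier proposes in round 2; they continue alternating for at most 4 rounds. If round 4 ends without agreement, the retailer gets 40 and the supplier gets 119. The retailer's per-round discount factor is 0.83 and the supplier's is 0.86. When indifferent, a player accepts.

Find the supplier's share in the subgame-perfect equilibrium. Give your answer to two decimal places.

Round 4 (the supplier proposes): the retailer gets 40 if talks fail, so the supplier offers 40 and keeps 360.
Round 3 (the retailer proposes): the supplier can get 360 next round, worth 0.86 × 360 = 309.6 now, so the retailer offers 309.6, keeping 90.4.
Round 2 (the supplier proposes): the retailer can get 90.4 next round, worth 0.83 × 90.4 = 75.032 now, so the supplier offers 75.032, keeping 324.968.
Round 1 (the retailer proposes): the supplier can get 324.968 next round, worth 0.86 × 324.968 = 279.47248 now. The retailer offers 279.47248 and keeps 400 − 279.47248 = 120.52752.

279.47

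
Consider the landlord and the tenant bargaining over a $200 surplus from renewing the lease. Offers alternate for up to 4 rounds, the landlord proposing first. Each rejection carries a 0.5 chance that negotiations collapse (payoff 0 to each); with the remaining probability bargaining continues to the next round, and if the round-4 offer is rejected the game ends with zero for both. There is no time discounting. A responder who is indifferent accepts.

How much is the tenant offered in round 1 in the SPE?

75

By backward induction:
Round 4 (the tenant proposes): rejection yields 0 for the landlord; the tenant offers 0 and keeps 200.
Round 3 (the landlord proposes): rejecting gives the tenant an expected 0.5 × 200 = 100; the landlord offers that and keeps 100.
Round 2 (the tenant proposes): rejecting gives the landlord an expected 0.5 × 100 = 50. The tenant offers 50 and keeps 200 − 50 = 150.
Round 1 (the landlord proposes): rejecting gives the tenant an expected 0.5 × 150 = 75; the landlord offers that and keeps 125.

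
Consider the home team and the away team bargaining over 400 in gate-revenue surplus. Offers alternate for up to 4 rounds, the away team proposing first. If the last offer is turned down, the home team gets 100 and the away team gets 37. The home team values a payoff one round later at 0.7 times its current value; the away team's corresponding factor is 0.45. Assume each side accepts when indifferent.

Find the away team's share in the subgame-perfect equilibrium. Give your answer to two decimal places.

165.96

Round 4 (the home team proposes): the away team gets 37 if talks fail, so the home team offers 37 and keeps 363.
Round 3 (the away team proposes): the home team can get 363 next round, worth 0.7 × 363 = 254.1 now; the away team offers that and keeps 145.9.
Round 2 (the home team proposes): the away team can get 145.9 next round, worth 0.45 × 145.9 = 65.655 now, so the home team offers 65.655, keeping 334.345.
Round 1 (the away team proposes): the home team can get 334.345 next round, worth 0.7 × 334.345 = 234.0415 now, so the away team offers 234.0415, keeping 165.9585.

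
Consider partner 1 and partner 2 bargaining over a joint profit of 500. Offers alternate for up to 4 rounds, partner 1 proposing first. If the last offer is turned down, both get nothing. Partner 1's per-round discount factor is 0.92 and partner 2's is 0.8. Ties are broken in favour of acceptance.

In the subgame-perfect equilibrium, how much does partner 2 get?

326.4

By backward induction:
Round 4 (partner 2 proposes): partner 1 will accept anything ≥ 0, so partner 2 offers 0 and keeps 500.
Round 3 (partner 1 proposes): partner 2 can get 500 next round, worth 0.8 × 500 = 400 now, so partner 1 offers 400, keeping 100.
Round 2 (partner 2 proposes): partner 1 can get 100 next round, worth 0.92 × 100 = 92 now; partner 2 offers that and keeps 408.
Round 1 (partner 1 proposes): partner 2 can get 408 next round, worth 0.8 × 408 = 326.4 now. Partner 1 offers 326.4 and keeps 500 − 326.4 = 173.6.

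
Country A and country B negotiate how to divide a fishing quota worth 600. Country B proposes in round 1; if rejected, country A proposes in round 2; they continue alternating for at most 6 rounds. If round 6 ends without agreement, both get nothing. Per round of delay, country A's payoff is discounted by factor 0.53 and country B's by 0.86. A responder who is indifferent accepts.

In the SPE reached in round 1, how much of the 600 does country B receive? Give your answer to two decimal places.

469.12

Round 6 (country A proposes): country B will accept anything ≥ 0, so country A offers 0 and keeps 600.
Round 5 (country B proposes): country A can get 600 next round, worth 0.53 × 600 = 318 now, so country B offers 318, keeping 282.
Round 4 (country A proposes): country B can get 282 next round, worth 0.86 × 282 = 242.52 now. Country A offers 242.52 and keeps 600 − 242.52 = 357.48.
Round 3 (country B proposes): country A can get 357.48 next round, worth 0.53 × 357.48 = 189.4644 now, so country B offers 189.4644, keeping 410.5356.
Round 2 (country A proposes): country B can get 410.5356 next round, worth 0.86 × 410.5356 = 353.060616 now, so country A offers 353.060616, keeping 246.939384.
Round 1 (country B proposes): country A can get 246.939384 next round, worth 0.53 × 246.939384 = 130.87787352 now, so country B offers 130.87787352, keeping 469.12212648.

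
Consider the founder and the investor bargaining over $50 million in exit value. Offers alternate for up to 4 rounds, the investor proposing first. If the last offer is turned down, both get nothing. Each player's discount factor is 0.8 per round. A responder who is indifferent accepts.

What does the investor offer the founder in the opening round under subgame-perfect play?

Round 4 (the founder proposes): rejection yields 0 for the investor; the founder offers 0 and keeps 50.
Round 3 (the investor proposes): the founder can get 50 next round, worth 0.8 × 50 = 40 now. The investor offers 40 and keeps 50 − 40 = 10.
Round 2 (the founder proposes): the investor can get 10 next round, worth 0.8 × 10 = 8 now, so the founder offers 8, keeping 42.
Round 1 (the investor proposes): the founder can get 42 next round, worth 0.8 × 42 = 33.6 now; the investor offers that and keeps 16.4.

33.6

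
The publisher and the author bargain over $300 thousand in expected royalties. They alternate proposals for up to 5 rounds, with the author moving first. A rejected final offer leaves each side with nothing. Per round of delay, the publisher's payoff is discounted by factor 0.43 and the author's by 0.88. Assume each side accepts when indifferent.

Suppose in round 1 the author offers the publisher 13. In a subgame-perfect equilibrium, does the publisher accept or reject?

Round 5 (the author proposes): the publisher will accept anything ≥ 0, so the author offers 0 and keeps 300.
Round 4 (the publisher proposes): the author can get 300 next round, worth 0.88 × 300 = 264 now; the publisher offers that and keeps 36.
Round 3 (the author proposes): the publisher can get 36 next round, worth 0.43 × 36 = 15.48 now. The author offers 15.48 and keeps 300 − 15.48 = 284.52.
Round 2 (the publisher proposes): the author can get 284.52 next round, worth 0.88 × 284.52 = 250.3776 now, so the publisher offers 250.3776, keeping 49.6224.
So by rejecting in round 1, the publisher gets 49.6224 next round, worth 0.43 × 49.6224 = 21.337632 now.
Offer 13 < 21.337632, so the publisher rejects.

Reject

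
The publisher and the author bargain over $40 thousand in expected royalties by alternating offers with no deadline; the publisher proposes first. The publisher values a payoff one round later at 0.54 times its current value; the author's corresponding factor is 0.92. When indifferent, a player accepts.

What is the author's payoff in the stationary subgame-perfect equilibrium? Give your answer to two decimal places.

33.64

In a stationary SPE each proposer offers the other exactly their discounted continuation value.
If the publisher keeps x when proposing and the author keeps y when proposing, then x = 40 − 0.92y and y = 40 − 0.54x.
Solving: x = 40(1 − 0.92) / (1 − 0.54·0.92) = 3.2 / 0.5032 ≈ 6.3593.
The author gets 40 − 6.3593 ≈ 33.6407.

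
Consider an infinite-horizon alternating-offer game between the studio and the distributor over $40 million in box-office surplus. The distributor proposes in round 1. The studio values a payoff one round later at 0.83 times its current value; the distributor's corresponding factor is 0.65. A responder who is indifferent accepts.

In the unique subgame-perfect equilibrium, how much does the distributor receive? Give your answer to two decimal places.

Let x be the distributor's share when the distributor proposes and y be the studio's share when the studio proposes.
The studio accepts iff offered ≥ 0.83·y, so x = 40 − 0.83y. Symmetrically y = 40 − 0.65x.
Substituting: x = 40 − 0.83(40 − 0.65x), giving x(1 − 0.65·0.83) = 40(1 − 0.83).
So x = 40 × 0.17 / 0.4605 ≈ 14.7666, and the studio receives 40 − x ≈ 25.2334.

14.77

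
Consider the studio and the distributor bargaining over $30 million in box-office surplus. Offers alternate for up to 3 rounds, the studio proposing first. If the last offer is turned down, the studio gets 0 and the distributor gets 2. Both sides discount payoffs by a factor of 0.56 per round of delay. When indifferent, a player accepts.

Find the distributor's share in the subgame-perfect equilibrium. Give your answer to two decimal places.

Solve by backward induction from round 3.
Round 3 (the studio proposes): the distributor gets 2 if talks fail, so the studio offers 2 and keeps 28.
Round 2 (the distributor proposes): the studio can get 28 next round, worth 0.56 × 28 = 15.68 now, so the distributor offers 15.68, keeping 14.32.
Round 1 (the studio proposes): the distributor can get 14.32 next round, worth 0.56 × 14.32 = 8.0192 now; the studio offers that and keeps 21.9808.

8.02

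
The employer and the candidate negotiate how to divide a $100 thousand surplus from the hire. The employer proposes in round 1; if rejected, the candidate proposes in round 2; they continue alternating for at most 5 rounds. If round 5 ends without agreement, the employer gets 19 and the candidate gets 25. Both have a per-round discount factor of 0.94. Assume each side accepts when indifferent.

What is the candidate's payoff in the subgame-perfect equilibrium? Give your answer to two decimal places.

Round 5 (the employer proposes): the candidate gets 25 if talks fail, so the employer offers 25 and keeps 75.
Round 4 (the candidate proposes): the employer can get 75 next round, worth 0.94 × 75 = 70.5 now, so the candidate offers 70.5, keeping 29.5.
Round 3 (the employer proposes): the candidate can get 29.5 next round, worth 0.94 × 29.5 = 27.73 now, so the employer offers 27.73, keeping 72.27.
Round 2 (the candidate proposes): the employer can get 72.27 next round, worth 0.94 × 72.27 = 67.9338 now, so the candidate offers 67.9338, keeping 32.0662.
Round 1 (the employer proposes): the candidate can get 32.0662 next round, worth 0.94 × 32.0662 = 30.142228 now; the employer offers that and keeps 69.857772.

30.14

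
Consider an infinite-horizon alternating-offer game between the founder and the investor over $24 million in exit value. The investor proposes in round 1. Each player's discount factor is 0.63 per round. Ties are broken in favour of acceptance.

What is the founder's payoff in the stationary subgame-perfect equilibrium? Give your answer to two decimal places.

9.28

When the investor proposes, the founder accepts any offer worth at least 0.63 times what the founder would get by proposing next round; and vice versa.
This gives x = 24 − 0.63y and y = 24 − 0.63x, where x and y are each side's share when it proposes.
Hence (1 − 0.63·0.63)x = 24(1 − 0.63), i.e. 0.6031·x = 8.88.
x ≈ 14.7239; the founder's share is 24 − x ≈ 9.2761.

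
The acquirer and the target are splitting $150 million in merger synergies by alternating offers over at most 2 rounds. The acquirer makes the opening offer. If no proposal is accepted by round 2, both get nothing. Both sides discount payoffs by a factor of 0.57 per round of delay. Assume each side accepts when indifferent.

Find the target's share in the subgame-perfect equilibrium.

By backward induction:
Round 2 (the target proposes): the acquirer will accept anything ≥ 0, so the target offers 0 and keeps 150.
Round 1 (the acquirer proposes): the target can get 150 next round, worth 0.57 × 150 = 85.5 now. The acquirer offers 85.5 and keeps 150 − 85.5 = 64.5.

85.5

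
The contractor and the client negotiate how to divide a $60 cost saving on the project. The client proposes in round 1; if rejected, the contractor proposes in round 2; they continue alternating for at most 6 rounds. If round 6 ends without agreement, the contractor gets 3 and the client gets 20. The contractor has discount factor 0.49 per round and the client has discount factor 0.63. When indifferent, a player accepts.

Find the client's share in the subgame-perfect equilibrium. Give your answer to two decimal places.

43.90

Round 6 (the contractor proposes): the client gets 20 if talks fail, so the contractor offers 20 and keeps 40.
Round 5 (the client proposes): the contractor can get 40 next round, worth 0.49 × 40 = 19.6 now. The client offers 19.6 and keeps 60 − 19.6 = 40.4.
Round 4 (the contractor proposes): the client can get 40.4 next round, worth 0.63 × 40.4 = 25.452 now. The contractor offers 25.452 and keeps 60 − 25.452 = 34.548.
Round 3 (the client proposes): the contractor can get 34.548 next round, worth 0.49 × 34.548 = 16.92852 now; the client offers that and keeps 43.07148.
Round 2 (the contractor proposes): the client can get 43.07148 next round, worth 0.63 × 43.07148 = 27.1350324 now. The contractor offers 27.1350324 and keeps 60 − 27.1350324 = 32.8649676.
Round 1 (the client proposes): the contractor can get 32.8649676 next round, worth 0.49 × 32.8649676 = 16.103834124 now; the client offers that and keeps 43.896165876.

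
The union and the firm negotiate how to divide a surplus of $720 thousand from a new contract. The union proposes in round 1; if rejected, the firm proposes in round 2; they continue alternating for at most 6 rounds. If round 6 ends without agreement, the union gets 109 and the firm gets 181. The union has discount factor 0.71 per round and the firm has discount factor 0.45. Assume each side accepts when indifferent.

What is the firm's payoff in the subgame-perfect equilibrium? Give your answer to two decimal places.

Work backward from the last round.
Round 6 (the firm proposes): the union gets 109 if talks fail, so the firm offers 109 and keeps 611.
Round 5 (the union proposes): the firm can get 611 next round, worth 0.45 × 611 = 274.95 now. The union offers 274.95 and keeps 720 − 274.95 = 445.05.
Round 4 (the firm proposes): the union can get 445.05 next round, worth 0.71 × 445.05 = 315.9855 now; the firm offers that and keeps 404.0145.
Round 3 (the union proposes): the firm can get 404.0145 next round, worth 0.45 × 404.0145 = 181.806525 now. The union offers 181.806525 and keeps 720 − 181.806525 = 538.193475.
Round 2 (the firm proposes): the union can get 538.193475 next round, worth 0.71 × 538.193475 = 382.11736725 now; the firm offers that and keeps 337.88263275.
Round 1 (the union proposes): the firm can get 337.88263275 next round, worth 0.45 × 337.88263275 = 152.0471847375 now. The union offers 152.0471847375 and keeps 720 − 152.0471847375 = 567.9528152625.

152.05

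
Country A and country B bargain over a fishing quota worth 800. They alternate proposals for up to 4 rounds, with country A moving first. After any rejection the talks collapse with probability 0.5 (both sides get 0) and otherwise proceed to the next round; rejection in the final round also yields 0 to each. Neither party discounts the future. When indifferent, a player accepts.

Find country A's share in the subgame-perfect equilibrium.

500

Round 4 (country B proposes): country A will accept anything ≥ 0, so country B offers 0 and keeps 800.
Round 3 (country A proposes): rejecting gives country B an expected 0.5 × 800 = 400. Country A offers 400 and keeps 800 − 400 = 400.
Round 2 (country B proposes): rejecting gives country A an expected 0.5 × 400 = 200, so country B offers 200, keeping 600.
Round 1 (country A proposes): rejecting gives country B an expected 0.5 × 600 = 300; country A offers that and keeps 500.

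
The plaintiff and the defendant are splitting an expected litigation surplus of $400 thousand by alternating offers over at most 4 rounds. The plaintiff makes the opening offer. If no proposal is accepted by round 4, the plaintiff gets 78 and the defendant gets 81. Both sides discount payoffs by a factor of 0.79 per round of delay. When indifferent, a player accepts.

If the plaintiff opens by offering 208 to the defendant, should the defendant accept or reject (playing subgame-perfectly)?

Reject

Round 4 (the defendant proposes): the plaintiff gets 78 if talks fail, so the defendant offers 78 and keeps 322.
Round 3 (the plaintiff proposes): the defendant can get 322 next round, worth 0.79 × 322 = 254.38 now, so the plaintiff offers 254.38, keeping 145.62.
Round 2 (the defendant proposes): the plaintiff can get 145.62 next round, worth 0.79 × 145.62 = 115.0398 now. The defendant offers 115.0398 and keeps 400 − 115.0398 = 284.9602.
So by rejecting in round 1, the defendant gets 284.9602 next round, worth 0.79 × 284.9602 = 225.118558 now.
Offer 208 < 225.118558, so the defendant rejects.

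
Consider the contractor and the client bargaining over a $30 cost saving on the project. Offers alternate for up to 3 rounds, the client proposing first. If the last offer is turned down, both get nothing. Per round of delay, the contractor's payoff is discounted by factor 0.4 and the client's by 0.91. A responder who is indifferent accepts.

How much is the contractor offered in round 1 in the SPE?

Round 3 (the client proposes): the contractor will accept anything ≥ 0, so the client offers 0 and keeps 30.
Round 2 (the contractor proposes): the client can get 30 next round, worth 0.91 × 30 = 27.3 now, so the contractor offers 27.3, keeping 2.7.
Round 1 (the client proposes): the contractor can get 2.7 next round, worth 0.4 × 2.7 = 1.08 now. The client offers 1.08 and keeps 30 − 1.08 = 28.92.

1.08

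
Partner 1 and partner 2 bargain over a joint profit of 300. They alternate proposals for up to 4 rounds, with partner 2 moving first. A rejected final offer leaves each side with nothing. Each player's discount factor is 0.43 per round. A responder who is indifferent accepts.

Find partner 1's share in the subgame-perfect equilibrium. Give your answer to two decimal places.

Round 4 (partner 1 proposes): rejection yields 0 for partner 2; partner 1 offers 0 and keeps 300.
Round 3 (partner 2 proposes): partner 1 can get 300 next round, worth 0.43 × 300 = 129 now. Partner 2 offers 129 and keeps 300 − 129 = 171.
Round 2 (partner 1 proposes): partner 2 can get 171 next round, worth 0.43 × 171 = 73.53 now; partner 1 offers that and keeps 226.47.
Round 1 (partner 2 proposes): partner 1 can get 226.47 next round, worth 0.43 × 226.47 = 97.3821 now, so partner 2 offers 97.3821, keeping 202.6179.

97.38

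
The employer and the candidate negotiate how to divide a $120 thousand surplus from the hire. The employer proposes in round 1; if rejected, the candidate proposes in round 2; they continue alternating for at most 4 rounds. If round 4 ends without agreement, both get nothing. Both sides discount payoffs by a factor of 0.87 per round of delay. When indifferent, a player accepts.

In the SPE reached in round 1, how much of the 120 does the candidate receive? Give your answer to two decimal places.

92.59

By backward induction:
Round 4 (the candidate proposes): rejection yields 0 for the employer; the candidate offers 0 and keeps 120.
Round 3 (the employer proposes): the candidate can get 120 next round, worth 0.87 × 120 = 104.4 now, so the employer offers 104.4, keeping 15.6.
Round 2 (the candidate proposes): the employer can get 15.6 next round, worth 0.87 × 15.6 = 13.572 now, so the candidate offers 13.572, keeping 106.428.
Round 1 (the employer proposes): the candidate can get 106.428 next round, worth 0.87 × 106.428 = 92.59236 now. The employer offers 92.59236 and keeps 120 − 92.59236 = 27.40764.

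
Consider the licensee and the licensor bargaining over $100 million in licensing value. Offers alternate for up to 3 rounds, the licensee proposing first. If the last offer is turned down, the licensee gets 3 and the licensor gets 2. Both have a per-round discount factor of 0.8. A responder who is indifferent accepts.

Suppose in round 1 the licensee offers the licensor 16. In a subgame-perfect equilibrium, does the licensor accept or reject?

Round 3 (the licensee proposes): the licensor gets 2 if talks fail, so the licensee offers 2 and keeps 98.
Round 2 (the licensor proposes): the licensee can get 98 next round, worth 0.8 × 98 = 78.4 now; the licensor offers that and keeps 21.6.
So by rejecting in round 1, the licensor gets 21.6 next round, worth 0.8 × 21.6 = 17.28 now.
Offer 16 < 17.28, so the licensor rejects.

Reject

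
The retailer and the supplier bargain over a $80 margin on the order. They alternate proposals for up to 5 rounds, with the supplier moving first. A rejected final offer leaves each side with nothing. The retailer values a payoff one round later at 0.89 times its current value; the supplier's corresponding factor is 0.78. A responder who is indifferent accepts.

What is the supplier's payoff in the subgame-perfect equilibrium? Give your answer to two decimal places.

53.46

Round 5 (the supplier proposes): the retailer will accept anything ≥ 0, so the supplier offers 0 and keeps 80.
Round 4 (the retailer proposes): the supplier can get 80 next round, worth 0.78 × 80 = 62.4 now, so the retailer offers 62.4, keeping 17.6.
Round 3 (the supplier proposes): the retailer can get 17.6 next round, worth 0.89 × 17.6 = 15.664 now, so the supplier offers 15.664, keeping 64.336.
Round 2 (the retailer proposes): the supplier can get 64.336 next round, worth 0.78 × 64.336 = 50.18208 now. The retailer offers 50.18208 and keeps 80 − 50.18208 = 29.81792.
Round 1 (the supplier proposes): the retailer can get 29.81792 next round, worth 0.89 × 29.81792 = 26.5379488 now. The supplier offers 26.5379488 and keeps 80 − 26.5379488 = 53.4620512.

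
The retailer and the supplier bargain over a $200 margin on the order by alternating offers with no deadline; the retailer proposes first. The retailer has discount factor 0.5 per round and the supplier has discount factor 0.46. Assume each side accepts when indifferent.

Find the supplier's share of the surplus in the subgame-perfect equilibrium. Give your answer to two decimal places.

When the retailer proposes, the supplier accepts any offer worth at least 0.46 times what the supplier would get by proposing next round; and vice versa.
This gives x = 200 − 0.46y and y = 200 − 0.5x, where x and y are each side's share when it proposes.
Hence (1 − 0.46·0.5)x = 200(1 − 0.46), i.e. 0.77·x = 108.
x ≈ 140.2597; the supplier's share is 200 − x ≈ 59.7403.

59.74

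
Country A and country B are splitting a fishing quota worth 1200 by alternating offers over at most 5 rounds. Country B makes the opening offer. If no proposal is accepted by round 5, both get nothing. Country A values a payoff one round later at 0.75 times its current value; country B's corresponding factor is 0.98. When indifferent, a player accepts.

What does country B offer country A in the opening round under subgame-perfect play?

Solve by backward induction from round 5.
Round 5 (country B proposes): rejection yields 0 for country A; country B offers 0 and keeps 1200.
Round 4 (country A proposes): country B can get 1200 next round, worth 0.98 × 1200 = 1176 now. Country A offers 1176 and keeps 1200 − 1176 = 24.
Round 3 (country B proposes): country A can get 24 next round, worth 0.75 × 24 = 18 now. Country B offers 18 and keeps 1200 − 18 = 1182.
Round 2 (country A proposes): country B can get 1182 next round, worth 0.98 × 1182 = 1158.36 now, so country A offers 1158.36, keeping 41.64.
Round 1 (country B proposes): country A can get 41.64 next round, worth 0.75 × 41.64 = 31.23 now; country B offers that and keeps 1168.77.

31.23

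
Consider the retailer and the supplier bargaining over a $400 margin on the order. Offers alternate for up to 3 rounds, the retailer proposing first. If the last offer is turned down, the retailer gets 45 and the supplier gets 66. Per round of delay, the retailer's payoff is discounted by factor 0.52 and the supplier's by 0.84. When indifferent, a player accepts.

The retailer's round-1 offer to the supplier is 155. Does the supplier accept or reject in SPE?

Round 3 (the retailer proposes): the supplier gets 66 if talks fail, so the retailer offers 66 and keeps 334.
Round 2 (the supplier proposes): the retailer can get 334 next round, worth 0.52 × 334 = 173.68 now. The supplier offers 173.68 and keeps 400 − 173.68 = 226.32.
So by rejecting in round 1, the supplier gets 226.32 next round, worth 0.84 × 226.32 = 190.1088 now.
Offer 155 < 190.1088, so the supplier rejects.

Reject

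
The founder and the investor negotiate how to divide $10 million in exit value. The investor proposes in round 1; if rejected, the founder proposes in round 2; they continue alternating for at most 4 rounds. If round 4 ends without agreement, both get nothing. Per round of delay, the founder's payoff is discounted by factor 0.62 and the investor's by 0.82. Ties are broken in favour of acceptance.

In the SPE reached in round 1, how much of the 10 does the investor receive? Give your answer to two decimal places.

Round 4 (the founder proposes): rejection yields 0 for the investor; the founder offers 0 and keeps 10.
Round 3 (the investor proposes): the founder can get 10 next round, worth 0.62 × 10 = 6.2 now; the investor offers that and keeps 3.8.
Round 2 (the founder proposes): the investor can get 3.8 next round, worth 0.82 × 3.8 = 3.116 now, so the founder offers 3.116, keeping 6.884.
Round 1 (the investor proposes): the founder can get 6.884 next round, worth 0.62 × 6.884 = 4.26808 now, so the investor offers 4.26808, keeping 5.73192.

5.73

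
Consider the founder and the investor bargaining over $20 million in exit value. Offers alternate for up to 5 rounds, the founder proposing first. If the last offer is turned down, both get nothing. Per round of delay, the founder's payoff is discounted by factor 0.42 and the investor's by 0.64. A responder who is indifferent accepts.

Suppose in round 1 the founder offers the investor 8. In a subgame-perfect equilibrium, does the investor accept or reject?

Round 5 (the founder proposes): the investor will accept anything ≥ 0, so the founder offers 0 and keeps 20.
Round 4 (the investor proposes): the founder can get 20 next round, worth 0.42 × 20 = 8.4 now; the investor offers that and keeps 11.6.
Round 3 (the founder proposes): the investor can get 11.6 next round, worth 0.64 × 11.6 = 7.424 now. The founder offers 7.424 and keeps 20 − 7.424 = 12.576.
Round 2 (the investor proposes): the founder can get 12.576 next round, worth 0.42 × 12.576 = 5.28192 now; the investor offers that and keeps 14.71808.
So by rejecting in round 1, the investor gets 14.71808 next round, worth 0.64 × 14.71808 = 9.4195712 now.
Offer 8 < 9.4195712, so the investor rejects.

Reject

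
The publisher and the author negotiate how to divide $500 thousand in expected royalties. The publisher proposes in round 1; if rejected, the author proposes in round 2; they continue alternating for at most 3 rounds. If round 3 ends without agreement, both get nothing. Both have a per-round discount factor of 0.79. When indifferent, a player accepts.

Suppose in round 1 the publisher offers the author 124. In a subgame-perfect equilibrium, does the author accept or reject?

Accept

Round 3 (the publisher proposes): rejection yields 0 for the author; the publisher offers 0 and keeps 500.
Round 2 (the author proposes): the publisher can get 500 next round, worth 0.79 × 500 = 395 now, so the author offers 395, keeping 105.
So by rejecting in round 1, the author gets 105 next round, worth 0.79 × 105 = 82.95 now.
Offer 124 ≥ 82.95, so the author accepts.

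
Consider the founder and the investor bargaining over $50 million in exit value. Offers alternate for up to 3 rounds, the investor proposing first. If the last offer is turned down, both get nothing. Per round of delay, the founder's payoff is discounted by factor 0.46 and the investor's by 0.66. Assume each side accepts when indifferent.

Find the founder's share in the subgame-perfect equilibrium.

7.82

By backward induction:
Round 3 (the investor proposes): rejection yields 0 for the founder; the investor offers 0 and keeps 50.
Round 2 (the founder proposes): the investor can get 50 next round, worth 0.66 × 50 = 33 now, so the founder offers 33, keeping 17.
Round 1 (the investor proposes): the founder can get 17 next round, worth 0.46 × 17 = 7.82 now; the investor offers that and keeps 42.18.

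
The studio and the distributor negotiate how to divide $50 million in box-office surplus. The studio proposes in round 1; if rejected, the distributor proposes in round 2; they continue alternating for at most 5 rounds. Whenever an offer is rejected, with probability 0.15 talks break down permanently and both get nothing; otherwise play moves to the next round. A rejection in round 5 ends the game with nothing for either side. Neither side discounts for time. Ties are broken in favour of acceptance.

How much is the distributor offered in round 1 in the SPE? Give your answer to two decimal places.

Round 5 (the studio proposes): rejection yields 0 for the distributor; the studio offers 0 and keeps 50.
Round 4 (the distributor proposes): rejecting gives the studio an expected 0.85 × 50 = 42.5. The distributor offers 42.5 and keeps 50 − 42.5 = 7.5.
Round 3 (the studio proposes): rejecting gives the distributor an expected 0.85 × 7.5 = 6.375. The studio offers 6.375 and keeps 50 − 6.375 = 43.625.
Round 2 (the distributor proposes): rejecting gives the studio an expected 0.85 × 43.625 = 37.08125, so the distributor offers 37.08125, keeping 12.91875.
Round 1 (the studio proposes): rejecting gives the distributor an expected 0.85 × 12.91875 = 10.9809375, so the studio offers 10.9809375, keeping 39.0190625.

10.98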